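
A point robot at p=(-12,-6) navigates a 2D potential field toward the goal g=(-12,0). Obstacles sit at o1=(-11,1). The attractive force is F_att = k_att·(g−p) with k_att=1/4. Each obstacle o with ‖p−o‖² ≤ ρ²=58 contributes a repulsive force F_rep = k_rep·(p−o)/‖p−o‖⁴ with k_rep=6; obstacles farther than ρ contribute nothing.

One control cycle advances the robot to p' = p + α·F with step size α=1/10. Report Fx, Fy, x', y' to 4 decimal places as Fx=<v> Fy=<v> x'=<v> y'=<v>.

Fx=-0.0024 Fy=1.4832 x'=-12.0002 y'=-5.8517

F_att = 1/4·(g−p) = 1/4·(0,6) = (0.0000,1.5000)
o1: d²=50 ≤ ρ²=58; F_rep = 6·(-1,-7)/50² = (-0.0024,-0.0168)
F = F_att + ΣF_rep = (-0.0024,1.4832)
p' = p + 1/10·F = (-12.0002,-5.8517)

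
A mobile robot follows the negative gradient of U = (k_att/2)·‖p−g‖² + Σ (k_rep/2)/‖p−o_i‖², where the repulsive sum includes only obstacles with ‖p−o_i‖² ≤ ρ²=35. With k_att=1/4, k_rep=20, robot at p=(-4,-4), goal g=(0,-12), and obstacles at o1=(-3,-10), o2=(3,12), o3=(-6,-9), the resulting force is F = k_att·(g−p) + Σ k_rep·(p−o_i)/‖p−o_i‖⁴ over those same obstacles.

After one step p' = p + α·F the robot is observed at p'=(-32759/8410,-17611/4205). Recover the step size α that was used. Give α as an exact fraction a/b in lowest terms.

α = 1/10

F_att = 1/4·(g−p) = 1/4·(4,-8) = (1.0000,-2.0000)
o1: d²=37 > ρ²=35 → inactive
o2: d²=305 > ρ²=35 → inactive
o3: d²=29 ≤ ρ²=35; F_rep = 20·(2,5)/29² = (0.0476,0.1189)
F = F_att + ΣF_rep = (1.0476,-1.8811)
Δp = p'−p = (0.1048,-0.1881); α = Δx/Fx = (881/8410) / (881/841) = 1/10
check: Δy/Fy = (-791/4205) / (-1582/841) = 1/10 ✓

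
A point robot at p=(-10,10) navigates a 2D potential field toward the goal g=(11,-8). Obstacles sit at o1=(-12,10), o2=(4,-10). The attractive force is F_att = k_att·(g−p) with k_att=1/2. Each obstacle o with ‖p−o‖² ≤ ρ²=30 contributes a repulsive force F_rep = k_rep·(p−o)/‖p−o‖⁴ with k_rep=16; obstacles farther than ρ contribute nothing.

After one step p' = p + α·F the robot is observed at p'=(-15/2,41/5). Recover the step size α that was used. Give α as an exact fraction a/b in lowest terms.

α = 1/5

F_att = 1/2·(g−p) = 1/2·(21,-18) = (10.5000,-9.0000)
o1: d²=4 ≤ ρ²=30; F_rep = 16·(2,0)/4² = (2.0000,0.0000)
o2: d²=596 > ρ²=30 → inactive
F = F_att + ΣF_rep = (12.5000,-9.0000)
Δp = p'−p = (2.5000,-1.8000); α = Δx/Fx = (5/2) / (25/2) = 1/5
check: Δy/Fy = (-9/5) / (-9) = 1/5 ✓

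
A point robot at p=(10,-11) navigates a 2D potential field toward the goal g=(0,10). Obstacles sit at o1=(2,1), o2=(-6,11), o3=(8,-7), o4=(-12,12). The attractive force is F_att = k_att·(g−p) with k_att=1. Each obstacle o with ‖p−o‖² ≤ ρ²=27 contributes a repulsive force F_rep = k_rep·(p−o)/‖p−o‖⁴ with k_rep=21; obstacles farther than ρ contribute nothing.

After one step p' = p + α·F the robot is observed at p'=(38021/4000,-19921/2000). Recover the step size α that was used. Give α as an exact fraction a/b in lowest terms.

α = 1/20

F_att = 1·(g−p) = 1·(-10,21) = (-10.0000,21.0000)
o1: d²=208 > ρ²=27 → inactive
o2: d²=740 > ρ²=27 → inactive
o3: d²=20 ≤ ρ²=27; F_rep = 21·(2,-4)/20² = (0.1050,-0.2100)
o4: d²=1013 > ρ²=27 → inactive
F = F_att + ΣF_rep = (-9.8950,20.7900)
Δp = p'−p = (-0.4948,1.0395); α = Δx/Fx = (-1979/4000) / (-1979/200) = 1/20
check: Δy/Fy = (2079/2000) / (2079/100) = 1/20 ✓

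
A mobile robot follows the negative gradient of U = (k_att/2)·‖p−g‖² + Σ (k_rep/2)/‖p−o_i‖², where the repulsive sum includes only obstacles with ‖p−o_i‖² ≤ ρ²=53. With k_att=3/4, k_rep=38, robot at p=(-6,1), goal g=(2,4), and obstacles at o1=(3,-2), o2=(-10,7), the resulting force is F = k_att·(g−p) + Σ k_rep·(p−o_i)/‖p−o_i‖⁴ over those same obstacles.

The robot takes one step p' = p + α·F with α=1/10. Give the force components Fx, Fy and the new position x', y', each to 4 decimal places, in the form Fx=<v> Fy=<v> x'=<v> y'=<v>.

F_att = 3/4·(g−p) = 3/4·(8,3) = (6.0000,2.2500)
o1: d²=90 > ρ²=53 → inactive
o2: d²=52 ≤ ρ²=53; F_rep = 38·(4,-6)/52² = (0.0562,-0.0843)
F = F_att + ΣF_rep = (6.0562,2.1657)
p' = p + 1/10·F = (-5.3944,1.2166)

Fx=6.0562 Fy=2.1657 x'=-5.3944 y'=1.2166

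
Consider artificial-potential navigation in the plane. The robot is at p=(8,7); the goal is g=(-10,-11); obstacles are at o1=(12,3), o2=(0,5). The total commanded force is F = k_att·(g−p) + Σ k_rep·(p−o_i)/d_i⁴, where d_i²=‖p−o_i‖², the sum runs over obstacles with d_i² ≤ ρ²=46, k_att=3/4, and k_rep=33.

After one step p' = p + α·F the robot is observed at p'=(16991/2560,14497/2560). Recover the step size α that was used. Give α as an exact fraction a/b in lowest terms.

α = 1/10

F_att = 3/4·(g−p) = 3/4·(-18,-18) = (-13.5000,-13.5000)
o1: d²=32 ≤ ρ²=46; F_rep = 33·(-4,4)/32² = (-0.1289,0.1289)
o2: d²=68 > ρ²=46 → inactive
F = F_att + ΣF_rep = (-13.6289,-13.3711)
Δp = p'−p = (-1.3629,-1.3371); α = Δx/Fx = (-3489/2560) / (-3489/256) = 1/10
check: Δy/Fy = (-3423/2560) / (-3423/256) = 1/10 ✓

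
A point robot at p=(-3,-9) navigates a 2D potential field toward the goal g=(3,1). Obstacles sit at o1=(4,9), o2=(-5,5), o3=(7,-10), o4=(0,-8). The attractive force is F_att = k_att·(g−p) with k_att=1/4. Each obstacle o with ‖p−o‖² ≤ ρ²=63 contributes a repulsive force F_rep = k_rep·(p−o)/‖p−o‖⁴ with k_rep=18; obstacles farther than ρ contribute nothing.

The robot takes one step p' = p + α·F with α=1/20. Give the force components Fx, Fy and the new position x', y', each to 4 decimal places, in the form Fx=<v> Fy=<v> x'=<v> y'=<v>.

F_att = 1/4·(g−p) = 1/4·(6,10) = (1.5000,2.5000)
o1: d²=373 > ρ²=63 → inactive
o2: d²=200 > ρ²=63 → inactive
o3: d²=101 > ρ²=63 → inactive
o4: d²=10 ≤ ρ²=63; F_rep = 18·(-3,-1)/10² = (-0.5400,-0.1800)
F = F_att + ΣF_rep = (0.9600,2.3200)
p' = p + 1/20·F = (-2.9520,-8.8840)

Fx=0.9600 Fy=2.3200 x'=-2.9520 y'=-8.8840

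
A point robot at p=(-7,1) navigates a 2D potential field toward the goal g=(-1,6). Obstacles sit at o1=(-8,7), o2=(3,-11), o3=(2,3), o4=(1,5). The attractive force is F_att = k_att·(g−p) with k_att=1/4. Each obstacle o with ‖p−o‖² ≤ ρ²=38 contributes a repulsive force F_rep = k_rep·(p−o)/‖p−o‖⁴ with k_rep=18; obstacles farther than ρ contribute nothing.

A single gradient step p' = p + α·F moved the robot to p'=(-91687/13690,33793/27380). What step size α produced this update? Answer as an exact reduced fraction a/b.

F_att = 1/4·(g−p) = 1/4·(6,5) = (1.5000,1.2500)
o1: d²=37 ≤ ρ²=38; F_rep = 18·(1,-6)/37² = (0.0131,-0.0789)
o2: d²=244 > ρ²=38 → inactive
o3: d²=85 > ρ²=38 → inactive
o4: d²=80 > ρ²=38 → inactive
F = F_att + ΣF_rep = (1.5131,1.1711)
Δp = p'−p = (0.3026,0.2342); α = Δx/Fx = (4143/13690) / (4143/2738) = 1/5
check: Δy/Fy = (6413/27380) / (6413/5476) = 1/5 ✓

α = 1/5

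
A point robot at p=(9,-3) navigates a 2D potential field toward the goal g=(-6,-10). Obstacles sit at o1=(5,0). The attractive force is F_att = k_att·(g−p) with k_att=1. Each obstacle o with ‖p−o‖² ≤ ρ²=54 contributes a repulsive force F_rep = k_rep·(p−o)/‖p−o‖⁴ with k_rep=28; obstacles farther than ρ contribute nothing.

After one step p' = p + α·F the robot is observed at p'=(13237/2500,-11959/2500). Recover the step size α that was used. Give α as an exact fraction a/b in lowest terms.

F_att = 1·(g−p) = 1·(-15,-7) = (-15.0000,-7.0000)
o1: d²=25 ≤ ρ²=54; F_rep = 28·(4,-3)/25² = (0.1792,-0.1344)
F = F_att + ΣF_rep = (-14.8208,-7.1344)
Δp = p'−p = (-3.7052,-1.7836); α = Δx/Fx = (-9263/2500) / (-9263/625) = 1/4
check: Δy/Fy = (-4459/2500) / (-4459/625) = 1/4 ✓

α = 1/4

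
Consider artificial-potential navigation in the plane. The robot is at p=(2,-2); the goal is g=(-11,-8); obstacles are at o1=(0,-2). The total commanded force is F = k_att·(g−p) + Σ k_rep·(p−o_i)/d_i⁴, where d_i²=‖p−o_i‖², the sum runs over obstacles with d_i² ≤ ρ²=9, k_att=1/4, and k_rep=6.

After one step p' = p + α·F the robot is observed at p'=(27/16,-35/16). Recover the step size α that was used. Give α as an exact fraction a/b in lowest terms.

F_att = 1/4·(g−p) = 1/4·(-13,-6) = (-3.2500,-1.5000)
o1: d²=4 ≤ ρ²=9; F_rep = 6·(2,0)/4² = (0.7500,0.0000)
F = F_att + ΣF_rep = (-2.5000,-1.5000)
Δp = p'−p = (-0.3125,-0.1875); α = Δx/Fx = (-5/16) / (-5/2) = 1/8
check: Δy/Fy = (-3/16) / (-3/2) = 1/8 ✓

α = 1/8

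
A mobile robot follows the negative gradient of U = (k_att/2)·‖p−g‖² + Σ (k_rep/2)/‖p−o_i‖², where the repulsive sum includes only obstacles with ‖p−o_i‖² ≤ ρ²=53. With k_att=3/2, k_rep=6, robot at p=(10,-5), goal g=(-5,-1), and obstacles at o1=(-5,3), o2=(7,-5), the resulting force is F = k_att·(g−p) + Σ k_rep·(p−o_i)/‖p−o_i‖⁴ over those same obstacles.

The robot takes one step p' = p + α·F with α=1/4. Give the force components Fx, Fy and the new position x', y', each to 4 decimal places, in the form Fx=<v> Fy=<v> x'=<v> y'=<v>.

Fx=-22.2778 Fy=6.0000 x'=4.4306 y'=-3.5000

F_att = 3/2·(g−p) = 3/2·(-15,4) = (-22.5000,6.0000)
o1: d²=289 > ρ²=53 → inactive
o2: d²=9 ≤ ρ²=53; F_rep = 6·(3,0)/9² = (0.2222,0.0000)
F = F_att + ΣF_rep = (-22.2778,6.0000)
p' = p + 1/4·F = (4.4306,-3.5000)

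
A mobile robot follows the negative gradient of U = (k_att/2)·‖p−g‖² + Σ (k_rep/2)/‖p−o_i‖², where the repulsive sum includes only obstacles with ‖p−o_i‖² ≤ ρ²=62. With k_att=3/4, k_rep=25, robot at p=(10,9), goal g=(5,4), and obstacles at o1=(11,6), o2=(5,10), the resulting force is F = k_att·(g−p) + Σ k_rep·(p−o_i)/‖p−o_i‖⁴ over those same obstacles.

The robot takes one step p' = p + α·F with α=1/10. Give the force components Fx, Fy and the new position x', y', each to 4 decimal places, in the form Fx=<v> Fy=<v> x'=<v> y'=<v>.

Fx=-3.8151 Fy=-3.0370 x'=9.6185 y'=8.6963

F_att = 3/4·(g−p) = 3/4·(-5,-5) = (-3.7500,-3.7500)
o1: d²=10 ≤ ρ²=62; F_rep = 25·(-1,3)/10² = (-0.2500,0.7500)
o2: d²=26 ≤ ρ²=62; F_rep = 25·(5,-1)/26² = (0.1849,-0.0370)
F = F_att + ΣF_rep = (-3.8151,-3.0370)
p' = p + 1/10·F = (9.6185,8.6963)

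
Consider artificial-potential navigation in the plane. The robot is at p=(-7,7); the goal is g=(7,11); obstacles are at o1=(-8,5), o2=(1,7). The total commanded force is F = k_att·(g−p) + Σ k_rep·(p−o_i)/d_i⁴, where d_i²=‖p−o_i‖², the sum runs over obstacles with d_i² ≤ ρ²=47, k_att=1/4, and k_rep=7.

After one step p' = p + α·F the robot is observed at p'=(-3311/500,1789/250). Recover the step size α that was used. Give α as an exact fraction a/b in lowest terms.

F_att = 1/4·(g−p) = 1/4·(14,4) = (3.5000,1.0000)
o1: d²=5 ≤ ρ²=47; F_rep = 7·(1,2)/5² = (0.2800,0.5600)
o2: d²=64 > ρ²=47 → inactive
F = F_att + ΣF_rep = (3.7800,1.5600)
Δp = p'−p = (0.3780,0.1560); α = Δx/Fx = (189/500) / (189/50) = 1/10
check: Δy/Fy = (39/250) / (39/25) = 1/10 ✓

α = 1/10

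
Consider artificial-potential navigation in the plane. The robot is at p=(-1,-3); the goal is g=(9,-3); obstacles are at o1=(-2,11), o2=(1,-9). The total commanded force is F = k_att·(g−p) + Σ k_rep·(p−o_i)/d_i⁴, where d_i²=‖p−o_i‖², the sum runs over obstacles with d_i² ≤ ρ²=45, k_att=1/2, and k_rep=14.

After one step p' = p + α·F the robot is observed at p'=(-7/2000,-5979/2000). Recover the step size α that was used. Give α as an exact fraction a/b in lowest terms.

F_att = 1/2·(g−p) = 1/2·(10,0) = (5.0000,0.0000)
o1: d²=197 > ρ²=45 → inactive
o2: d²=40 ≤ ρ²=45; F_rep = 14·(-2,6)/40² = (-0.0175,0.0525)
F = F_att + ΣF_rep = (4.9825,0.0525)
Δp = p'−p = (0.9965,0.0105); α = Δx/Fx = (1993/2000) / (1993/400) = 1/5
check: Δy/Fy = (21/2000) / (21/400) = 1/5 ✓

α = 1/5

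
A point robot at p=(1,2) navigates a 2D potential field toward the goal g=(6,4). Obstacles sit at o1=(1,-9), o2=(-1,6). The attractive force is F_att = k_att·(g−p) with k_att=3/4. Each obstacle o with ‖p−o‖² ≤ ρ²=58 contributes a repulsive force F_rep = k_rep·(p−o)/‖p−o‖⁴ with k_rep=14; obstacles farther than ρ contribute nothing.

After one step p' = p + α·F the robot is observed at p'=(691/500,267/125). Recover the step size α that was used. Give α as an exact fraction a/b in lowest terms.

α = 1/10

F_att = 3/4·(g−p) = 3/4·(5,2) = (3.7500,1.5000)
o1: d²=121 > ρ²=58 → inactive
o2: d²=20 ≤ ρ²=58; F_rep = 14·(2,-4)/20² = (0.0700,-0.1400)
F = F_att + ΣF_rep = (3.8200,1.3600)
Δp = p'−p = (0.3820,0.1360); α = Δx/Fx = (191/500) / (191/50) = 1/10
check: Δy/Fy = (17/125) / (34/25) = 1/10 ✓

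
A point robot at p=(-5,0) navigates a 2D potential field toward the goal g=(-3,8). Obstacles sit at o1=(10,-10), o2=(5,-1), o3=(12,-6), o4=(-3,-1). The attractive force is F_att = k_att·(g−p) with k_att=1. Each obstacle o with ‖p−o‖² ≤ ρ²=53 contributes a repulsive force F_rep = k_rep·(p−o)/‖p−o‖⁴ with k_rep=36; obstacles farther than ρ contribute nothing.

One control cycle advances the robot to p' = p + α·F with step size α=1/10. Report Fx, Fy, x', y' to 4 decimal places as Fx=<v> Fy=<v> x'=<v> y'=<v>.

Fx=-0.8800 Fy=9.4400 x'=-5.0880 y'=0.9440

F_att = 1·(g−p) = 1·(2,8) = (2.0000,8.0000)
o1: d²=325 > ρ²=53 → inactive
o2: d²=101 > ρ²=53 → inactive
o3: d²=325 > ρ²=53 → inactive
o4: d²=5 ≤ ρ²=53; F_rep = 36·(-2,1)/5² = (-2.8800,1.4400)
F = F_att + ΣF_rep = (-0.8800,9.4400)
p' = p + 1/10·F = (-5.0880,0.9440)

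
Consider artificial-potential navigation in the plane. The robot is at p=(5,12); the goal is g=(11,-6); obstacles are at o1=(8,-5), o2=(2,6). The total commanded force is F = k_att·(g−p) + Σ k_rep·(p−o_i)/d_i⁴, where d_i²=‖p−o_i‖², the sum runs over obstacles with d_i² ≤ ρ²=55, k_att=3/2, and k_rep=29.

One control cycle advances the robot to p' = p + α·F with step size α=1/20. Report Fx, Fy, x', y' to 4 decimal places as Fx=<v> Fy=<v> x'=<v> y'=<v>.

Fx=9.0430 Fy=-26.9141 x'=5.4521 y'=10.6543

F_att = 3/2·(g−p) = 3/2·(6,-18) = (9.0000,-27.0000)
o1: d²=298 > ρ²=55 → inactive
o2: d²=45 ≤ ρ²=55; F_rep = 29·(3,6)/45² = (0.0430,0.0859)
F = F_att + ΣF_rep = (9.0430,-26.9141)
p' = p + 1/20·F = (5.4521,10.6543)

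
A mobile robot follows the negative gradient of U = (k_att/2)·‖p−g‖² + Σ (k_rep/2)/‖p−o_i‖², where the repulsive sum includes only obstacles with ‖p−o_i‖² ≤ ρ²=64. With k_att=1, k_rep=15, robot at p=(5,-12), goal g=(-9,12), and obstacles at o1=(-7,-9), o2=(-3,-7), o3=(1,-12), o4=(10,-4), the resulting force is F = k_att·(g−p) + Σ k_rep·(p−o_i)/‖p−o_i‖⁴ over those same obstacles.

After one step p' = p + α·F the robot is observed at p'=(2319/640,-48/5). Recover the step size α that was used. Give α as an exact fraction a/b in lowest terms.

F_att = 1·(g−p) = 1·(-14,24) = (-14.0000,24.0000)
o1: d²=153 > ρ²=64 → inactive
o2: d²=89 > ρ²=64 → inactive
o3: d²=16 ≤ ρ²=64; F_rep = 15·(4,0)/16² = (0.2344,0.0000)
o4: d²=89 > ρ²=64 → inactive
F = F_att + ΣF_rep = (-13.7656,24.0000)
Δp = p'−p = (-1.3766,2.4000); α = Δx/Fx = (-881/640) / (-881/64) = 1/10
check: Δy/Fy = (12/5) / (24) = 1/10 ✓

α = 1/10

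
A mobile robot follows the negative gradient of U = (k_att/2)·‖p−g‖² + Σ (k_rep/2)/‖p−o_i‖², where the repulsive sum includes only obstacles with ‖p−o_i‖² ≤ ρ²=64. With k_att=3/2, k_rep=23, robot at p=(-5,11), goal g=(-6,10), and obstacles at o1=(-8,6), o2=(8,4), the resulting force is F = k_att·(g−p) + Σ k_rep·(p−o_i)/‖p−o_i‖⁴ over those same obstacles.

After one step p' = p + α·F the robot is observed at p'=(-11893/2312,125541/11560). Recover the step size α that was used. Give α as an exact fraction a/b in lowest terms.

F_att = 3/2·(g−p) = 3/2·(-1,-1) = (-1.5000,-1.5000)
o1: d²=34 ≤ ρ²=64; F_rep = 23·(3,5)/34² = (0.0597,0.0995)
o2: d²=218 > ρ²=64 → inactive
F = F_att + ΣF_rep = (-1.4403,-1.4005)
Δp = p'−p = (-0.1440,-0.1401); α = Δx/Fx = (-333/2312) / (-1665/1156) = 1/10
check: Δy/Fy = (-1619/11560) / (-1619/1156) = 1/10 ✓

α = 1/10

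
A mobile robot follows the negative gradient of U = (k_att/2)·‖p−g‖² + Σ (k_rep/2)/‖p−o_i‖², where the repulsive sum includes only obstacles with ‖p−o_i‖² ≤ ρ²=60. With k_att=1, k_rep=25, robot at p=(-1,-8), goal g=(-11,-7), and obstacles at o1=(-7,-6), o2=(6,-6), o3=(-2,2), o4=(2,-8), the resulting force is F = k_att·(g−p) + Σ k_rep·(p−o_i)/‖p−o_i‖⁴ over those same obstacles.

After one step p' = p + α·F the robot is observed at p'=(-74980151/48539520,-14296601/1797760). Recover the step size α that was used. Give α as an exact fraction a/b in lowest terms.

F_att = 1·(g−p) = 1·(-10,1) = (-10.0000,1.0000)
o1: d²=40 ≤ ρ²=60; F_rep = 25·(6,-2)/40² = (0.0938,-0.0312)
o2: d²=53 ≤ ρ²=60; F_rep = 25·(-7,-2)/53² = (-0.0623,-0.0178)
o3: d²=101 > ρ²=60 → inactive
o4: d²=9 ≤ ρ²=60; F_rep = 25·(-3,0)/9² = (-0.9259,0.0000)
F = F_att + ΣF_rep = (-10.8945,0.9510)
Δp = p'−p = (-0.5447,0.0475); α = Δx/Fx = (-26440631/48539520) / (-26440631/2426976) = 1/20
check: Δy/Fy = (85479/1797760) / (85479/89888) = 1/20 ✓

α = 1/20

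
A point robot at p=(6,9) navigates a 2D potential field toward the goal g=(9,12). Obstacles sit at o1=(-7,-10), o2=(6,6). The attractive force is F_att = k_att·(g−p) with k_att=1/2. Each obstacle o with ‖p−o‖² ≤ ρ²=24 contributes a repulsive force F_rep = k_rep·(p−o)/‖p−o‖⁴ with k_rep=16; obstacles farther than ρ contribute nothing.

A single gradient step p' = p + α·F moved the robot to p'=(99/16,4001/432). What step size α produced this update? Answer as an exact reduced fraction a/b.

α = 1/8

F_att = 1/2·(g−p) = 1/2·(3,3) = (1.5000,1.5000)
o1: d²=530 > ρ²=24 → inactive
o2: d²=9 ≤ ρ²=24; F_rep = 16·(0,3)/9² = (0.0000,0.5926)
F = F_att + ΣF_rep = (1.5000,2.0926)
Δp = p'−p = (0.1875,0.2616); α = Δx/Fx = (3/16) / (3/2) = 1/8
check: Δy/Fy = (113/432) / (113/54) = 1/8 ✓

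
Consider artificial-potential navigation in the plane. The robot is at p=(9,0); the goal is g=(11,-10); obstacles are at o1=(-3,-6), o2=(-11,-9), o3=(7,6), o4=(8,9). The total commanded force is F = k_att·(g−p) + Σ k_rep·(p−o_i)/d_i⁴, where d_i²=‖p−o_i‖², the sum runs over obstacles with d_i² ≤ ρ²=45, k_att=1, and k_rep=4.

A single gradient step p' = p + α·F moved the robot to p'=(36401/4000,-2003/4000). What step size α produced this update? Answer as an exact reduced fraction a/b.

α = 1/20

F_att = 1·(g−p) = 1·(2,-10) = (2.0000,-10.0000)
o1: d²=180 > ρ²=45 → inactive
o2: d²=481 > ρ²=45 → inactive
o3: d²=40 ≤ ρ²=45; F_rep = 4·(2,-6)/40² = (0.0050,-0.0150)
o4: d²=82 > ρ²=45 → inactive
F = F_att + ΣF_rep = (2.0050,-10.0150)
Δp = p'−p = (0.1003,-0.5008); α = Δx/Fx = (401/4000) / (401/200) = 1/20
check: Δy/Fy = (-2003/4000) / (-2003/200) = 1/20 ✓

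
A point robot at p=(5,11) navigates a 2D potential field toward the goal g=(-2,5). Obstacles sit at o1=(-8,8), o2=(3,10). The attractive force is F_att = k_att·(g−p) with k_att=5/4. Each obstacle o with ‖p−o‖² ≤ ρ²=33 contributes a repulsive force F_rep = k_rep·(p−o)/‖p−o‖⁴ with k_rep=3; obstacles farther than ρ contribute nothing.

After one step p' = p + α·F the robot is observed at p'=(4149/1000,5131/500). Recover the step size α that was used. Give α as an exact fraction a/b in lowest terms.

F_att = 5/4·(g−p) = 5/4·(-7,-6) = (-8.7500,-7.5000)
o1: d²=178 > ρ²=33 → inactive
o2: d²=5 ≤ ρ²=33; F_rep = 3·(2,1)/5² = (0.2400,0.1200)
F = F_att + ΣF_rep = (-8.5100,-7.3800)
Δp = p'−p = (-0.8510,-0.7380); α = Δx/Fx = (-851/1000) / (-851/100) = 1/10
check: Δy/Fy = (-369/500) / (-369/50) = 1/10 ✓

α = 1/10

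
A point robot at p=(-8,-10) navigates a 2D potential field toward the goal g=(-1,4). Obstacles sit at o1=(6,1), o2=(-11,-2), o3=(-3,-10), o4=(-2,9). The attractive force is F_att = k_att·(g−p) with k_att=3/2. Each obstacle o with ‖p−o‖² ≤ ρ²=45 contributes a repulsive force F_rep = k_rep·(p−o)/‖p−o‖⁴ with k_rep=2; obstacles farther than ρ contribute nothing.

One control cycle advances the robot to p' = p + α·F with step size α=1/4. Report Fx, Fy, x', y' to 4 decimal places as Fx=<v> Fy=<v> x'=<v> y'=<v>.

Fx=10.4840 Fy=21.0000 x'=-5.3790 y'=-4.7500

F_att = 3/2·(g−p) = 3/2·(7,14) = (10.5000,21.0000)
o1: d²=317 > ρ²=45 → inactive
o2: d²=73 > ρ²=45 → inactive
o3: d²=25 ≤ ρ²=45; F_rep = 2·(-5,0)/25² = (-0.0160,0.0000)
o4: d²=397 > ρ²=45 → inactive
F = F_att + ΣF_rep = (10.4840,21.0000)
p' = p + 1/4·F = (-5.3790,-4.7500)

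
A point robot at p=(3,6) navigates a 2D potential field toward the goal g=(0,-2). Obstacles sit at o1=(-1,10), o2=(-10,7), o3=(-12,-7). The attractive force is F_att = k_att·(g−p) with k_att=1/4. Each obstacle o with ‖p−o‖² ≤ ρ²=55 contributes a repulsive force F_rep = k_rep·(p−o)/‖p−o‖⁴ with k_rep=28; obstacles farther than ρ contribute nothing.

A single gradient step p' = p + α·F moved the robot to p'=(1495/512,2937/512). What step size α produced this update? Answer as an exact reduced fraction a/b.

F_att = 1/4·(g−p) = 1/4·(-3,-8) = (-0.7500,-2.0000)
o1: d²=32 ≤ ρ²=55; F_rep = 28·(4,-4)/32² = (0.1094,-0.1094)
o2: d²=170 > ρ²=55 → inactive
o3: d²=394 > ρ²=55 → inactive
F = F_att + ΣF_rep = (-0.6406,-2.1094)
Δp = p'−p = (-0.0801,-0.2637); α = Δx/Fx = (-41/512) / (-41/64) = 1/8
check: Δy/Fy = (-135/512) / (-135/64) = 1/8 ✓

α = 1/8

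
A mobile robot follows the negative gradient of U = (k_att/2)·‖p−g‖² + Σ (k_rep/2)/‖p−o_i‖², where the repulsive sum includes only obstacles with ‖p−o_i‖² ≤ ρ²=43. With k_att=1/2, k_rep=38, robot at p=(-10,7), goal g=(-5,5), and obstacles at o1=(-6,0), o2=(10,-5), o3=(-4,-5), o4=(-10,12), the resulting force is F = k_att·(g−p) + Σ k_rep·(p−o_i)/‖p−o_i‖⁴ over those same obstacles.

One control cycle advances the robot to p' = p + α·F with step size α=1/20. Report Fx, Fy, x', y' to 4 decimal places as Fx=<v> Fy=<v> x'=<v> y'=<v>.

Fx=2.5000 Fy=-1.3040 x'=-9.8750 y'=6.9348

F_att = 1/2·(g−p) = 1/2·(5,-2) = (2.5000,-1.0000)
o1: d²=65 > ρ²=43 → inactive
o2: d²=544 > ρ²=43 → inactive
o3: d²=180 > ρ²=43 → inactive
o4: d²=25 ≤ ρ²=43; F_rep = 38·(0,-5)/25² = (0.0000,-0.3040)
F = F_att + ΣF_rep = (2.5000,-1.3040)
p' = p + 1/20·F = (-9.8750,6.9348)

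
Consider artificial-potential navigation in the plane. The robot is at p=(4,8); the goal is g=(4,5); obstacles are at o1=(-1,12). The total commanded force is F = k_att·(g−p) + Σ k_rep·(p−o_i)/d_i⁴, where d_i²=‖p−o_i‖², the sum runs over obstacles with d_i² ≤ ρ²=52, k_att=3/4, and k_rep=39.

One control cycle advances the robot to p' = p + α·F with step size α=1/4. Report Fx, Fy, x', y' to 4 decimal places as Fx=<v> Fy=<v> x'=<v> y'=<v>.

F_att = 3/4·(g−p) = 3/4·(0,-3) = (0.0000,-2.2500)
o1: d²=41 ≤ ρ²=52; F_rep = 39·(5,-4)/41² = (0.1160,-0.0928)
F = F_att + ΣF_rep = (0.1160,-2.3428)
p' = p + 1/4·F = (4.0290,7.4143)

Fx=0.1160 Fy=-2.3428 x'=4.0290 y'=7.4143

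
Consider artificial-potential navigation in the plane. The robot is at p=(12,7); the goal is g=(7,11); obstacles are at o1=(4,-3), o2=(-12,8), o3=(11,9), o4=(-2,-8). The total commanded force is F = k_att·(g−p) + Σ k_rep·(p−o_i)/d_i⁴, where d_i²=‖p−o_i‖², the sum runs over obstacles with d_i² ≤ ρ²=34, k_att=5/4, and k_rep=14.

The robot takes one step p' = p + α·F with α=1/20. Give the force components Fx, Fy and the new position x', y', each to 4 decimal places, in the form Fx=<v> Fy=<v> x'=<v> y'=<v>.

Fx=-5.6900 Fy=3.8800 x'=11.7155 y'=7.1940

F_att = 5/4·(g−p) = 5/4·(-5,4) = (-6.2500,5.0000)
o1: d²=164 > ρ²=34 → inactive
o2: d²=577 > ρ²=34 → inactive
o3: d²=5 ≤ ρ²=34; F_rep = 14·(1,-2)/5² = (0.5600,-1.1200)
o4: d²=421 > ρ²=34 → inactive
F = F_att + ΣF_rep = (-5.6900,3.8800)
p' = p + 1/20·F = (11.7155,7.1940)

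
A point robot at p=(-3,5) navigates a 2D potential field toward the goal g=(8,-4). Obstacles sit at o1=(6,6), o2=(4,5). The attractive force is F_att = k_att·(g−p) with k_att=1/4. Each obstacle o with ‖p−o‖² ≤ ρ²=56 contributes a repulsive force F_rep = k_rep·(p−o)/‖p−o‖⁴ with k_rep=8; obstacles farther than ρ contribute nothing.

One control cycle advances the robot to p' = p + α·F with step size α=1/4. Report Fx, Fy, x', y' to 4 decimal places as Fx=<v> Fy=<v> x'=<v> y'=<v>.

Fx=2.7267 Fy=-2.2500 x'=-2.3183 y'=4.4375

F_att = 1/4·(g−p) = 1/4·(11,-9) = (2.7500,-2.2500)
o1: d²=82 > ρ²=56 → inactive
o2: d²=49 ≤ ρ²=56; F_rep = 8·(-7,0)/49² = (-0.0233,0.0000)
F = F_att + ΣF_rep = (2.7267,-2.2500)
p' = p + 1/4·F = (-2.3183,4.4375)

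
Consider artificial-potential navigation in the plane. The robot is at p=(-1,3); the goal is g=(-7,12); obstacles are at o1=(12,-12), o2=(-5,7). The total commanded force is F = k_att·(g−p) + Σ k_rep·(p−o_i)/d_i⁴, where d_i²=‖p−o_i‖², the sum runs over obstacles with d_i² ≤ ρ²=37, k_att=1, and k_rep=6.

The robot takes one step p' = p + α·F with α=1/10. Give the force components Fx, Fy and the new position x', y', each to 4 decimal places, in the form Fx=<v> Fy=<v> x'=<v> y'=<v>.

Fx=-5.9766 Fy=8.9766 x'=-1.5977 y'=3.8977

F_att = 1·(g−p) = 1·(-6,9) = (-6.0000,9.0000)
o1: d²=394 > ρ²=37 → inactive
o2: d²=32 ≤ ρ²=37; F_rep = 6·(4,-4)/32² = (0.0234,-0.0234)
F = F_att + ΣF_rep = (-5.9766,8.9766)
p' = p + 1/10·F = (-1.5977,3.8977)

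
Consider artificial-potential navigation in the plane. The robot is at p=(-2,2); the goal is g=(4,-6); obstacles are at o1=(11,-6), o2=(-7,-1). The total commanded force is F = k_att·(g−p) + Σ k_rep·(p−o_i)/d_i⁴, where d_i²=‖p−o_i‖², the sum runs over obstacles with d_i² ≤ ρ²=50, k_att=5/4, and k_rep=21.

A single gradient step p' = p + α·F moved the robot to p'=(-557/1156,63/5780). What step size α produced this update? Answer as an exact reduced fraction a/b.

F_att = 5/4·(g−p) = 5/4·(6,-8) = (7.5000,-10.0000)
o1: d²=233 > ρ²=50 → inactive
o2: d²=34 ≤ ρ²=50; F_rep = 21·(5,3)/34² = (0.0908,0.0545)
F = F_att + ΣF_rep = (7.5908,-9.9455)
Δp = p'−p = (1.5182,-1.9891); α = Δx/Fx = (1755/1156) / (8775/1156) = 1/5
check: Δy/Fy = (-11497/5780) / (-11497/1156) = 1/5 ✓

α = 1/5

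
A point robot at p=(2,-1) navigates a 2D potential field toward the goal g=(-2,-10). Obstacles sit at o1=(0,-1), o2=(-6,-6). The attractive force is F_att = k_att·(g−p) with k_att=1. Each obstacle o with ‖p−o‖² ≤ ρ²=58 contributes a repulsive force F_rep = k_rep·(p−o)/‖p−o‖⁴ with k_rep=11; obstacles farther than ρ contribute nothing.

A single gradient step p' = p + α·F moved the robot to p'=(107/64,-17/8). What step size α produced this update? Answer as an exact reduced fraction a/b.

F_att = 1·(g−p) = 1·(-4,-9) = (-4.0000,-9.0000)
o1: d²=4 ≤ ρ²=58; F_rep = 11·(2,0)/4² = (1.3750,0.0000)
o2: d²=89 > ρ²=58 → inactive
F = F_att + ΣF_rep = (-2.6250,-9.0000)
Δp = p'−p = (-0.3281,-1.1250); α = Δx/Fx = (-21/64) / (-21/8) = 1/8
check: Δy/Fy = (-9/8) / (-9) = 1/8 ✓

α = 1/8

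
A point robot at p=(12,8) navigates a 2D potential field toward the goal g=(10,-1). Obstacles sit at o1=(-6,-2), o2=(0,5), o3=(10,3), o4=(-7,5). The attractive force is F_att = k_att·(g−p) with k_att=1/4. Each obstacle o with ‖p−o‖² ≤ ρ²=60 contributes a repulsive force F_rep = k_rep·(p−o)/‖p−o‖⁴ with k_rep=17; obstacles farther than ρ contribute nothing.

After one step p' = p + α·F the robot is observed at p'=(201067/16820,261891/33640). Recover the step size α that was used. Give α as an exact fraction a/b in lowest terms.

F_att = 1/4·(g−p) = 1/4·(-2,-9) = (-0.5000,-2.2500)
o1: d²=424 > ρ²=60 → inactive
o2: d²=153 > ρ²=60 → inactive
o3: d²=29 ≤ ρ²=60; F_rep = 17·(2,5)/29² = (0.0404,0.1011)
o4: d²=370 > ρ²=60 → inactive
F = F_att + ΣF_rep = (-0.4596,-2.1489)
Δp = p'−p = (-0.0460,-0.2149); α = Δx/Fx = (-773/16820) / (-773/1682) = 1/10
check: Δy/Fy = (-7229/33640) / (-7229/3364) = 1/10 ✓

α = 1/10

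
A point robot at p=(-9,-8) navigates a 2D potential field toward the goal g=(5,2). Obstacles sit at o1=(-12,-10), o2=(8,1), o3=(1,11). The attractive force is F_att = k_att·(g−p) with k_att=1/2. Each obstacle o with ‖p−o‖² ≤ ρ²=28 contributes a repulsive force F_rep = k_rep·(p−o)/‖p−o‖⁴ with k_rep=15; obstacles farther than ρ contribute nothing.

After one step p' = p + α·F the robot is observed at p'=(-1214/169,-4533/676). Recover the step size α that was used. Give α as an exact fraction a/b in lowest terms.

α = 1/4

F_att = 1/2·(g−p) = 1/2·(14,10) = (7.0000,5.0000)
o1: d²=13 ≤ ρ²=28; F_rep = 15·(3,2)/13² = (0.2663,0.1775)
o2: d²=370 > ρ²=28 → inactive
o3: d²=461 > ρ²=28 → inactive
F = F_att + ΣF_rep = (7.2663,5.1775)
Δp = p'−p = (1.8166,1.2944); α = Δx/Fx = (307/169) / (1228/169) = 1/4
check: Δy/Fy = (875/676) / (875/169) = 1/4 ✓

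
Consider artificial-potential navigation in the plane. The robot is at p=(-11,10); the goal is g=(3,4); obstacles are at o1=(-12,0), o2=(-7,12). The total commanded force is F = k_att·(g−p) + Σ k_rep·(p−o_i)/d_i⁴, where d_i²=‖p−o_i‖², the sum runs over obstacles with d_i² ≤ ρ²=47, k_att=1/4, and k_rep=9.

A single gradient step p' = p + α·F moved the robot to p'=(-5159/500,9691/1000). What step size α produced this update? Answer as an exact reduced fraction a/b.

α = 1/5

F_att = 1/4·(g−p) = 1/4·(14,-6) = (3.5000,-1.5000)
o1: d²=101 > ρ²=47 → inactive
o2: d²=20 ≤ ρ²=47; F_rep = 9·(-4,-2)/20² = (-0.0900,-0.0450)
F = F_att + ΣF_rep = (3.4100,-1.5450)
Δp = p'−p = (0.6820,-0.3090); α = Δx/Fx = (341/500) / (341/100) = 1/5
check: Δy/Fy = (-309/1000) / (-309/200) = 1/5 ✓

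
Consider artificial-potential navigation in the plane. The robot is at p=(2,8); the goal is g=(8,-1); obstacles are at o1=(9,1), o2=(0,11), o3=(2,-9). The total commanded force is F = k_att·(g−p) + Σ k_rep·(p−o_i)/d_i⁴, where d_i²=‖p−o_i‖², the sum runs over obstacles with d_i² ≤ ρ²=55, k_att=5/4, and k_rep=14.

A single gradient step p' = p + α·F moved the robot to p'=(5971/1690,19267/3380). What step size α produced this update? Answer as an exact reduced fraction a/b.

α = 1/5

F_att = 5/4·(g−p) = 5/4·(6,-9) = (7.5000,-11.2500)
o1: d²=98 > ρ²=55 → inactive
o2: d²=13 ≤ ρ²=55; F_rep = 14·(2,-3)/13² = (0.1657,-0.2485)
o3: d²=289 > ρ²=55 → inactive
F = F_att + ΣF_rep = (7.6657,-11.4985)
Δp = p'−p = (1.5331,-2.2997); α = Δx/Fx = (2591/1690) / (2591/338) = 1/5
check: Δy/Fy = (-7773/3380) / (-7773/676) = 1/5 ✓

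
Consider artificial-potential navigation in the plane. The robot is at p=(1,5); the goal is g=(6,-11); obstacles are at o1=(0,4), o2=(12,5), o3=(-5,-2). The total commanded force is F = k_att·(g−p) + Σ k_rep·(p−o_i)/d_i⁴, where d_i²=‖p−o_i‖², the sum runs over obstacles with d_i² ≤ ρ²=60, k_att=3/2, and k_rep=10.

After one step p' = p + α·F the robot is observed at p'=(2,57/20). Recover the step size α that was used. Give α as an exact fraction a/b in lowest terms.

α = 1/10

F_att = 3/2·(g−p) = 3/2·(5,-16) = (7.5000,-24.0000)
o1: d²=2 ≤ ρ²=60; F_rep = 10·(1,1)/2² = (2.5000,2.5000)
o2: d²=121 > ρ²=60 → inactive
o3: d²=85 > ρ²=60 → inactive
F = F_att + ΣF_rep = (10.0000,-21.5000)
Δp = p'−p = (1.0000,-2.1500); α = Δx/Fx = (1) / (10) = 1/10
check: Δy/Fy = (-43/20) / (-43/2) = 1/10 ✓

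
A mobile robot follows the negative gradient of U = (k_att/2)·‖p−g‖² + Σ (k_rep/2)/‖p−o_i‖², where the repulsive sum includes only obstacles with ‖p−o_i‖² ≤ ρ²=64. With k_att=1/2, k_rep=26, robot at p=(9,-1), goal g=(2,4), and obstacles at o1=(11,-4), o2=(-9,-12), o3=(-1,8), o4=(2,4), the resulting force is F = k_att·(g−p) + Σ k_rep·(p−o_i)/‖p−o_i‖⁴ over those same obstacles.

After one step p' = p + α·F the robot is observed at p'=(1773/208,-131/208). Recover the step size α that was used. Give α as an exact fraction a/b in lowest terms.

F_att = 1/2·(g−p) = 1/2·(-7,5) = (-3.5000,2.5000)
o1: d²=13 ≤ ρ²=64; F_rep = 26·(-2,3)/13² = (-0.3077,0.4615)
o2: d²=445 > ρ²=64 → inactive
o3: d²=181 > ρ²=64 → inactive
o4: d²=74 > ρ²=64 → inactive
F = F_att + ΣF_rep = (-3.8077,2.9615)
Δp = p'−p = (-0.4760,0.3702); α = Δx/Fx = (-99/208) / (-99/26) = 1/8
check: Δy/Fy = (77/208) / (77/26) = 1/8 ✓

α = 1/8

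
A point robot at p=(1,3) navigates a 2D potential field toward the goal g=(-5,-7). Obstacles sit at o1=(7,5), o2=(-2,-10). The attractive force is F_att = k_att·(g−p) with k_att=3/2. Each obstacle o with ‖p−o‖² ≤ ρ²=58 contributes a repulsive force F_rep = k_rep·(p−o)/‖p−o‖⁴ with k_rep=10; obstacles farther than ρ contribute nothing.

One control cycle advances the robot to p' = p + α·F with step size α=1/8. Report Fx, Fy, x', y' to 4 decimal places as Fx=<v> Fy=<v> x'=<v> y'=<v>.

Fx=-9.0375 Fy=-15.0125 x'=-0.1297 y'=1.1234

F_att = 3/2·(g−p) = 3/2·(-6,-10) = (-9.0000,-15.0000)
o1: d²=40 ≤ ρ²=58; F_rep = 10·(-6,-2)/40² = (-0.0375,-0.0125)
o2: d²=178 > ρ²=58 → inactive
F = F_att + ΣF_rep = (-9.0375,-15.0125)
p' = p + 1/8·F = (-0.1297,1.1234)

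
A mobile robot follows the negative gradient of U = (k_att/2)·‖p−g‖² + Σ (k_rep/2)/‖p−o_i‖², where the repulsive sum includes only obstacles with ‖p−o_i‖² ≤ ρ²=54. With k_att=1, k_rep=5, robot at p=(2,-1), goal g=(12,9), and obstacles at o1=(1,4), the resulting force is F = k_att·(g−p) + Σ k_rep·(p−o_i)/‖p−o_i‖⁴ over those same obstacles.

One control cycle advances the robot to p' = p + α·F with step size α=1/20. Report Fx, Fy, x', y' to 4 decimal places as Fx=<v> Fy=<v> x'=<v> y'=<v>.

F_att = 1·(g−p) = 1·(10,10) = (10.0000,10.0000)
o1: d²=26 ≤ ρ²=54; F_rep = 5·(1,-5)/26² = (0.0074,-0.0370)
F = F_att + ΣF_rep = (10.0074,9.9630)
p' = p + 1/20·F = (2.5004,-0.5018)

Fx=10.0074 Fy=9.9630 x'=2.5004 y'=-0.5018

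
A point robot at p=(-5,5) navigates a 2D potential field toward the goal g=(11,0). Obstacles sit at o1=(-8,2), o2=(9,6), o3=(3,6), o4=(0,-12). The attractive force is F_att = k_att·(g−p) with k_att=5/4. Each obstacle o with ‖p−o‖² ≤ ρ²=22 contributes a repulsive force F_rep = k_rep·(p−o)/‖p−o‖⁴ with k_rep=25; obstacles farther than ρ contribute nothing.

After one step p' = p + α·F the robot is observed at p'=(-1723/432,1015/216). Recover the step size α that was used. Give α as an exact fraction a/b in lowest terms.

F_att = 5/4·(g−p) = 5/4·(16,-5) = (20.0000,-6.2500)
o1: d²=18 ≤ ρ²=22; F_rep = 25·(3,3)/18² = (0.2315,0.2315)
o2: d²=197 > ρ²=22 → inactive
o3: d²=65 > ρ²=22 → inactive
o4: d²=314 > ρ²=22 → inactive
F = F_att + ΣF_rep = (20.2315,-6.0185)
Δp = p'−p = (1.0116,-0.3009); α = Δx/Fx = (437/432) / (2185/108) = 1/20
check: Δy/Fy = (-65/216) / (-325/54) = 1/20 ✓

α = 1/20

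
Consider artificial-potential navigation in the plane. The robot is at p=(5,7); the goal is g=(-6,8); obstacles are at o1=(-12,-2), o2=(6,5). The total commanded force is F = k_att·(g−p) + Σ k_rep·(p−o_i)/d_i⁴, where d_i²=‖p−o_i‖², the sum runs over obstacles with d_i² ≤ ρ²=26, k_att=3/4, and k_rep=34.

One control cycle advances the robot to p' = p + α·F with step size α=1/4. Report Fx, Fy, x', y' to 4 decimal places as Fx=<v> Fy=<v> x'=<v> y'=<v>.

F_att = 3/4·(g−p) = 3/4·(-11,1) = (-8.2500,0.7500)
o1: d²=370 > ρ²=26 → inactive
o2: d²=5 ≤ ρ²=26; F_rep = 34·(-1,2)/5² = (-1.3600,2.7200)
F = F_att + ΣF_rep = (-9.6100,3.4700)
p' = p + 1/4·F = (2.5975,7.8675)

Fx=-9.6100 Fy=3.4700 x'=2.5975 y'=7.8675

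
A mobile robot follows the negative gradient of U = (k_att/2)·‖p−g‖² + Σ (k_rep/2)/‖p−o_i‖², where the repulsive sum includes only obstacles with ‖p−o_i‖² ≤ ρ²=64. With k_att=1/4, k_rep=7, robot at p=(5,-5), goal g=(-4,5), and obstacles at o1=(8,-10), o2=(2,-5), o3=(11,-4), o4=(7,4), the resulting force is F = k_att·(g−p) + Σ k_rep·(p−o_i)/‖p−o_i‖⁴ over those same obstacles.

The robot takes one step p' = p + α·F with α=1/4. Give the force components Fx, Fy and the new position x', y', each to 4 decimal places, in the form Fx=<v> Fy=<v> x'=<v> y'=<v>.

Fx=-2.0396 Fy=2.5252 x'=4.4901 y'=-4.3687

F_att = 1/4·(g−p) = 1/4·(-9,10) = (-2.2500,2.5000)
o1: d²=34 ≤ ρ²=64; F_rep = 7·(-3,5)/34² = (-0.0182,0.0303)
o2: d²=9 ≤ ρ²=64; F_rep = 7·(3,0)/9² = (0.2593,0.0000)
o3: d²=37 ≤ ρ²=64; F_rep = 7·(-6,-1)/37² = (-0.0307,-0.0051)
o4: d²=85 > ρ²=64 → inactive
F = F_att + ΣF_rep = (-2.0396,2.5252)
p' = p + 1/4·F = (4.4901,-4.3687)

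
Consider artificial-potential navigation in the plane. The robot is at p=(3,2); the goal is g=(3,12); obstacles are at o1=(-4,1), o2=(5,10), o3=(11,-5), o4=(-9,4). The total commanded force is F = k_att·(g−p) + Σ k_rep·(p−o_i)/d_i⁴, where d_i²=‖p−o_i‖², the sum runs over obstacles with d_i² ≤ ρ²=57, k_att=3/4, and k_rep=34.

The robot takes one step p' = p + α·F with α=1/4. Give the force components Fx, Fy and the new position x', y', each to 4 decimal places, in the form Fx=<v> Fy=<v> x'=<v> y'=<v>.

F_att = 3/4·(g−p) = 3/4·(0,10) = (0.0000,7.5000)
o1: d²=50 ≤ ρ²=57; F_rep = 34·(7,1)/50² = (0.0952,0.0136)
o2: d²=68 > ρ²=57 → inactive
o3: d²=113 > ρ²=57 → inactive
o4: d²=148 > ρ²=57 → inactive
F = F_att + ΣF_rep = (0.0952,7.5136)
p' = p + 1/4·F = (3.0238,3.8784)

Fx=0.0952 Fy=7.5136 x'=3.0238 y'=3.8784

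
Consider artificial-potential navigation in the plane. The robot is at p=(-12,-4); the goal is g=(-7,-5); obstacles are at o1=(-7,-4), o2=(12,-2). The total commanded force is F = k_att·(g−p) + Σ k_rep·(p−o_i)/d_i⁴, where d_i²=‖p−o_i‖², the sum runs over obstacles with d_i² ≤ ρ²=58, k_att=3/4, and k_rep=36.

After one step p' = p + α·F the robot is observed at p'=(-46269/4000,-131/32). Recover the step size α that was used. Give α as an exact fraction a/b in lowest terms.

F_att = 3/4·(g−p) = 3/4·(5,-1) = (3.7500,-0.7500)
o1: d²=25 ≤ ρ²=58; F_rep = 36·(-5,0)/25² = (-0.2880,0.0000)
o2: d²=580 > ρ²=58 → inactive
F = F_att + ΣF_rep = (3.4620,-0.7500)
Δp = p'−p = (0.4328,-0.0938); α = Δx/Fx = (1731/4000) / (1731/500) = 1/8
check: Δy/Fy = (-3/32) / (-3/4) = 1/8 ✓

α = 1/8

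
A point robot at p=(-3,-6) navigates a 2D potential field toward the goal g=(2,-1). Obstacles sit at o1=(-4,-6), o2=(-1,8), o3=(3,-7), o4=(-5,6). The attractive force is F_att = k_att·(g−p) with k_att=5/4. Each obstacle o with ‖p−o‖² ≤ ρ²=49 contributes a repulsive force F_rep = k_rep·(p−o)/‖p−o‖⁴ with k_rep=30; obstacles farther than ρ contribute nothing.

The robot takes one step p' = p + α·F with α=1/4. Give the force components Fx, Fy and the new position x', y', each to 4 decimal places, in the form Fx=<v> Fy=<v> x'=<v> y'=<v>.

Fx=36.1185 Fy=6.2719 x'=6.0296 y'=-4.4320

F_att = 5/4·(g−p) = 5/4·(5,5) = (6.2500,6.2500)
o1: d²=1 ≤ ρ²=49; F_rep = 30·(1,0)/1² = (30.0000,0.0000)
o2: d²=200 > ρ²=49 → inactive
o3: d²=37 ≤ ρ²=49; F_rep = 30·(-6,1)/37² = (-0.1315,0.0219)
o4: d²=148 > ρ²=49 → inactive
F = F_att + ΣF_rep = (36.1185,6.2719)
p' = p + 1/4·F = (6.0296,-4.4320)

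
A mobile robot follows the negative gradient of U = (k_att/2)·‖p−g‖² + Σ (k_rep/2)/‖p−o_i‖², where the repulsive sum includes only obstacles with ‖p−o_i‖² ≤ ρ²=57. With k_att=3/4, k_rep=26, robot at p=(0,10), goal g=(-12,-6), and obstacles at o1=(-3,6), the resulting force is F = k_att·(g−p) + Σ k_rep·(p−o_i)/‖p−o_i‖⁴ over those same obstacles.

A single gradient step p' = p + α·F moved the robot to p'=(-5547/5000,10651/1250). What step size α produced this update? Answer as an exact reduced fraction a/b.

α = 1/8

F_att = 3/4·(g−p) = 3/4·(-12,-16) = (-9.0000,-12.0000)
o1: d²=25 ≤ ρ²=57; F_rep = 26·(3,4)/25² = (0.1248,0.1664)
F = F_att + ΣF_rep = (-8.8752,-11.8336)
Δp = p'−p = (-1.1094,-1.4792); α = Δx/Fx = (-5547/5000) / (-5547/625) = 1/8
check: Δy/Fy = (-1849/1250) / (-7396/625) = 1/8 ✓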